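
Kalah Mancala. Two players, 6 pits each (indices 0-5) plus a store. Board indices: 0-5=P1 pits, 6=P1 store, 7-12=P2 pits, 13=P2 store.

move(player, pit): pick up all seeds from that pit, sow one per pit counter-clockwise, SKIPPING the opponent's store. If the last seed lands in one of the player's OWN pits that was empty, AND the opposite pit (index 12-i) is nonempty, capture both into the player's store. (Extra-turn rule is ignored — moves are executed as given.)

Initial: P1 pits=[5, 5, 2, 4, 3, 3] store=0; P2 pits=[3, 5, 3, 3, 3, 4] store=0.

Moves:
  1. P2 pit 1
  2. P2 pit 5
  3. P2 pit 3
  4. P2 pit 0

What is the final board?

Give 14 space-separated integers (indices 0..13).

Move 1: P2 pit1 -> P1=[5,5,2,4,3,3](0) P2=[3,0,4,4,4,5](1)
Move 2: P2 pit5 -> P1=[6,6,3,5,3,3](0) P2=[3,0,4,4,4,0](2)
Move 3: P2 pit3 -> P1=[7,6,3,5,3,3](0) P2=[3,0,4,0,5,1](3)
Move 4: P2 pit0 -> P1=[7,6,0,5,3,3](0) P2=[0,1,5,0,5,1](7)

Answer: 7 6 0 5 3 3 0 0 1 5 0 5 1 7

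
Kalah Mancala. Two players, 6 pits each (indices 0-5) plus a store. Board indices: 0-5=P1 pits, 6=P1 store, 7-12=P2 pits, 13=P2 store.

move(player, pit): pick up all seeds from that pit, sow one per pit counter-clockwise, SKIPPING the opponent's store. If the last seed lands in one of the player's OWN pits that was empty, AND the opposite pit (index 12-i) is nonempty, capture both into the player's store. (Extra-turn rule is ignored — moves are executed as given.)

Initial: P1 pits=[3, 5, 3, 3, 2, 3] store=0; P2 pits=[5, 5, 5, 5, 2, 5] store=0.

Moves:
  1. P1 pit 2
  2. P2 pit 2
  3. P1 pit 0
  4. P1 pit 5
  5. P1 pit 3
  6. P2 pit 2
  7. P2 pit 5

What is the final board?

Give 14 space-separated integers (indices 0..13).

Move 1: P1 pit2 -> P1=[3,5,0,4,3,4](0) P2=[5,5,5,5,2,5](0)
Move 2: P2 pit2 -> P1=[4,5,0,4,3,4](0) P2=[5,5,0,6,3,6](1)
Move 3: P1 pit0 -> P1=[0,6,1,5,4,4](0) P2=[5,5,0,6,3,6](1)
Move 4: P1 pit5 -> P1=[0,6,1,5,4,0](1) P2=[6,6,1,6,3,6](1)
Move 5: P1 pit3 -> P1=[0,6,1,0,5,1](2) P2=[7,7,1,6,3,6](1)
Move 6: P2 pit2 -> P1=[0,6,1,0,5,1](2) P2=[7,7,0,7,3,6](1)
Move 7: P2 pit5 -> P1=[1,7,2,1,6,1](2) P2=[7,7,0,7,3,0](2)

Answer: 1 7 2 1 6 1 2 7 7 0 7 3 0 2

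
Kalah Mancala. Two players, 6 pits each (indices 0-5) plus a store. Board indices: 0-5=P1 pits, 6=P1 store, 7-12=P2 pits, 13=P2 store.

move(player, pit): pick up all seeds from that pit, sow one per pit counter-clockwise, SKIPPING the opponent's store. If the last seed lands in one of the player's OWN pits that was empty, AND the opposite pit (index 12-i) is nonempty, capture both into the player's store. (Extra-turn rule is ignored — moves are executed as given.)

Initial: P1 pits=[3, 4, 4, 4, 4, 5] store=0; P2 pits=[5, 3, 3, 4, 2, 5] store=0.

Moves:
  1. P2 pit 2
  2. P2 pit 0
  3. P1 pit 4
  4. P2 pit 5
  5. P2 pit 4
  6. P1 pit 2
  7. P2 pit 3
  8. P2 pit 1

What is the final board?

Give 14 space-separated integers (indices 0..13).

Move 1: P2 pit2 -> P1=[3,4,4,4,4,5](0) P2=[5,3,0,5,3,6](0)
Move 2: P2 pit0 -> P1=[3,4,4,4,4,5](0) P2=[0,4,1,6,4,7](0)
Move 3: P1 pit4 -> P1=[3,4,4,4,0,6](1) P2=[1,5,1,6,4,7](0)
Move 4: P2 pit5 -> P1=[4,5,5,5,1,7](1) P2=[1,5,1,6,4,0](1)
Move 5: P2 pit4 -> P1=[5,6,5,5,1,7](1) P2=[1,5,1,6,0,1](2)
Move 6: P1 pit2 -> P1=[5,6,0,6,2,8](2) P2=[2,5,1,6,0,1](2)
Move 7: P2 pit3 -> P1=[6,7,1,6,2,8](2) P2=[2,5,1,0,1,2](3)
Move 8: P2 pit1 -> P1=[6,7,1,6,2,8](2) P2=[2,0,2,1,2,3](4)

Answer: 6 7 1 6 2 8 2 2 0 2 1 2 3 4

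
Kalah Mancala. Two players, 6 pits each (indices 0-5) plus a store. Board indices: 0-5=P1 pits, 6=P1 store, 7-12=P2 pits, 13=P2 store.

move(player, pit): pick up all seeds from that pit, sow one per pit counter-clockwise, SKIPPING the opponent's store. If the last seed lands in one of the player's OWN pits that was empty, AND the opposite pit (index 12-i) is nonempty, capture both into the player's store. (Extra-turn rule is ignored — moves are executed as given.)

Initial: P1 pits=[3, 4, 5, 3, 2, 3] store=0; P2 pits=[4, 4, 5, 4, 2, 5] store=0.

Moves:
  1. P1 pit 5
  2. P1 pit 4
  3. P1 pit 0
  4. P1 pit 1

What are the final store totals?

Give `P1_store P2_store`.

Answer: 3 0

Derivation:
Move 1: P1 pit5 -> P1=[3,4,5,3,2,0](1) P2=[5,5,5,4,2,5](0)
Move 2: P1 pit4 -> P1=[3,4,5,3,0,1](2) P2=[5,5,5,4,2,5](0)
Move 3: P1 pit0 -> P1=[0,5,6,4,0,1](2) P2=[5,5,5,4,2,5](0)
Move 4: P1 pit1 -> P1=[0,0,7,5,1,2](3) P2=[5,5,5,4,2,5](0)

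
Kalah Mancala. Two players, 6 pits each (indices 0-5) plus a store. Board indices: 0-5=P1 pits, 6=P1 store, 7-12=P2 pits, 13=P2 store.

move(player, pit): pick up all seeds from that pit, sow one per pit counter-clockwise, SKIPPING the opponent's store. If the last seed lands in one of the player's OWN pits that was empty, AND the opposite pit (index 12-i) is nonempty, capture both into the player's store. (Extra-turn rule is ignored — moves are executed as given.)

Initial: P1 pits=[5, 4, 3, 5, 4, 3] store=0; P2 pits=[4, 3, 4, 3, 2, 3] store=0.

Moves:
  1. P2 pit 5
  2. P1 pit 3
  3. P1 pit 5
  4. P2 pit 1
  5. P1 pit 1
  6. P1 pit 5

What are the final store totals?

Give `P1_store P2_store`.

Answer: 4 2

Derivation:
Move 1: P2 pit5 -> P1=[6,5,3,5,4,3](0) P2=[4,3,4,3,2,0](1)
Move 2: P1 pit3 -> P1=[6,5,3,0,5,4](1) P2=[5,4,4,3,2,0](1)
Move 3: P1 pit5 -> P1=[6,5,3,0,5,0](2) P2=[6,5,5,3,2,0](1)
Move 4: P2 pit1 -> P1=[6,5,3,0,5,0](2) P2=[6,0,6,4,3,1](2)
Move 5: P1 pit1 -> P1=[6,0,4,1,6,1](3) P2=[6,0,6,4,3,1](2)
Move 6: P1 pit5 -> P1=[6,0,4,1,6,0](4) P2=[6,0,6,4,3,1](2)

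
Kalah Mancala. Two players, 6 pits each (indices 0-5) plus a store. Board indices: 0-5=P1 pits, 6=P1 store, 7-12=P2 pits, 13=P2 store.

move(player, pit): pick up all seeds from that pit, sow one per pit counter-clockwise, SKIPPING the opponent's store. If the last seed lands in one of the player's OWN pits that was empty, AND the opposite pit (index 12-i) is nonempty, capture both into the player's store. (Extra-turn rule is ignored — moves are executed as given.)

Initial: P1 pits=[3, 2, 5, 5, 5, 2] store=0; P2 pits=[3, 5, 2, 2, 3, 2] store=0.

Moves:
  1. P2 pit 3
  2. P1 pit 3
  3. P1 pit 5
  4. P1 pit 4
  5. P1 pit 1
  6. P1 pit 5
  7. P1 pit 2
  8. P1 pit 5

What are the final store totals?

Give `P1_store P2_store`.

Move 1: P2 pit3 -> P1=[3,2,5,5,5,2](0) P2=[3,5,2,0,4,3](0)
Move 2: P1 pit3 -> P1=[3,2,5,0,6,3](1) P2=[4,6,2,0,4,3](0)
Move 3: P1 pit5 -> P1=[3,2,5,0,6,0](2) P2=[5,7,2,0,4,3](0)
Move 4: P1 pit4 -> P1=[3,2,5,0,0,1](3) P2=[6,8,3,1,4,3](0)
Move 5: P1 pit1 -> P1=[3,0,6,0,0,1](7) P2=[6,8,0,1,4,3](0)
Move 6: P1 pit5 -> P1=[3,0,6,0,0,0](8) P2=[6,8,0,1,4,3](0)
Move 7: P1 pit2 -> P1=[3,0,0,1,1,1](9) P2=[7,9,0,1,4,3](0)
Move 8: P1 pit5 -> P1=[3,0,0,1,1,0](10) P2=[7,9,0,1,4,3](0)

Answer: 10 0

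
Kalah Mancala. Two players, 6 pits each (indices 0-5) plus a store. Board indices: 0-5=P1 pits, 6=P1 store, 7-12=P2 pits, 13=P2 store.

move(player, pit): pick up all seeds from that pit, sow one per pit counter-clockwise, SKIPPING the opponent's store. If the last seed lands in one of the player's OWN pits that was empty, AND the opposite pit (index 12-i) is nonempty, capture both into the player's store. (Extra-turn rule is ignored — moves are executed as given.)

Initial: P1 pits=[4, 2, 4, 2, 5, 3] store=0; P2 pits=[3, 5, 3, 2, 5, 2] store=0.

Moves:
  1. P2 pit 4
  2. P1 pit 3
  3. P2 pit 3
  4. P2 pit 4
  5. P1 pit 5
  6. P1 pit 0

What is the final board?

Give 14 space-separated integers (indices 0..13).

Move 1: P2 pit4 -> P1=[5,3,5,2,5,3](0) P2=[3,5,3,2,0,3](1)
Move 2: P1 pit3 -> P1=[5,3,5,0,6,4](0) P2=[3,5,3,2,0,3](1)
Move 3: P2 pit3 -> P1=[5,3,5,0,6,4](0) P2=[3,5,3,0,1,4](1)
Move 4: P2 pit4 -> P1=[5,3,5,0,6,4](0) P2=[3,5,3,0,0,5](1)
Move 5: P1 pit5 -> P1=[5,3,5,0,6,0](1) P2=[4,6,4,0,0,5](1)
Move 6: P1 pit0 -> P1=[0,4,6,1,7,0](6) P2=[0,6,4,0,0,5](1)

Answer: 0 4 6 1 7 0 6 0 6 4 0 0 5 1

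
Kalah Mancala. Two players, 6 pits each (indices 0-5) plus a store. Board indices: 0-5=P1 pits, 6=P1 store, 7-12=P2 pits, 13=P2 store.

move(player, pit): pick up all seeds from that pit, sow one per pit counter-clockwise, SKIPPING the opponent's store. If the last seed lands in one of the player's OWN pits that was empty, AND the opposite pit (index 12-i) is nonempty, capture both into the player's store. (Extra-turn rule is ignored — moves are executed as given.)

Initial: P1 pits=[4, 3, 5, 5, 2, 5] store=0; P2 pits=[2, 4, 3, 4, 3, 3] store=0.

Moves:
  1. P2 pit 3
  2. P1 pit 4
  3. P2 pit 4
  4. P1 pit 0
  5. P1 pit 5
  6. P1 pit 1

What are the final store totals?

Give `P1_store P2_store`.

Answer: 4 2

Derivation:
Move 1: P2 pit3 -> P1=[5,3,5,5,2,5](0) P2=[2,4,3,0,4,4](1)
Move 2: P1 pit4 -> P1=[5,3,5,5,0,6](1) P2=[2,4,3,0,4,4](1)
Move 3: P2 pit4 -> P1=[6,4,5,5,0,6](1) P2=[2,4,3,0,0,5](2)
Move 4: P1 pit0 -> P1=[0,5,6,6,1,7](2) P2=[2,4,3,0,0,5](2)
Move 5: P1 pit5 -> P1=[0,5,6,6,1,0](3) P2=[3,5,4,1,1,6](2)
Move 6: P1 pit1 -> P1=[0,0,7,7,2,1](4) P2=[3,5,4,1,1,6](2)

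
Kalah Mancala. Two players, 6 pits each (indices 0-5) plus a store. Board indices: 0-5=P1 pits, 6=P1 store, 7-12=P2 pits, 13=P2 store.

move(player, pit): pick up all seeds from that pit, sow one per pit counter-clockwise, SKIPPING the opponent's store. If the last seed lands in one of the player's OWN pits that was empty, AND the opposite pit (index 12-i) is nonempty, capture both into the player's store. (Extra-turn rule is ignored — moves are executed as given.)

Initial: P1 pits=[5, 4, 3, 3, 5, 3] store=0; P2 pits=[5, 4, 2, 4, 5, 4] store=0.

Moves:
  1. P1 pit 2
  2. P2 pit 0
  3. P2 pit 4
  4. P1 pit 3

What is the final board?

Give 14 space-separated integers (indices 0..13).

Answer: 6 5 1 0 7 5 1 1 6 3 5 0 6 1

Derivation:
Move 1: P1 pit2 -> P1=[5,4,0,4,6,4](0) P2=[5,4,2,4,5,4](0)
Move 2: P2 pit0 -> P1=[5,4,0,4,6,4](0) P2=[0,5,3,5,6,5](0)
Move 3: P2 pit4 -> P1=[6,5,1,5,6,4](0) P2=[0,5,3,5,0,6](1)
Move 4: P1 pit3 -> P1=[6,5,1,0,7,5](1) P2=[1,6,3,5,0,6](1)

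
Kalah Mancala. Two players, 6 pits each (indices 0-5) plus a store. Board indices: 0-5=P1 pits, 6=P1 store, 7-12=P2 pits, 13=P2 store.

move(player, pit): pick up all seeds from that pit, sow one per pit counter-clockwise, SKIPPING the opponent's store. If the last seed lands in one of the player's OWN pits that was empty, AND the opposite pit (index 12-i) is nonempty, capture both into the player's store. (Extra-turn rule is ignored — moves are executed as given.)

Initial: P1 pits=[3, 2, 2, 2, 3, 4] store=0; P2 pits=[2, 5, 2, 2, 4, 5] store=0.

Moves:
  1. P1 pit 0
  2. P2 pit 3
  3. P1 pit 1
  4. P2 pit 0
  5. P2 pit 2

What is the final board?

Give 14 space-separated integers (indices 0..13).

Move 1: P1 pit0 -> P1=[0,3,3,3,3,4](0) P2=[2,5,2,2,4,5](0)
Move 2: P2 pit3 -> P1=[0,3,3,3,3,4](0) P2=[2,5,2,0,5,6](0)
Move 3: P1 pit1 -> P1=[0,0,4,4,4,4](0) P2=[2,5,2,0,5,6](0)
Move 4: P2 pit0 -> P1=[0,0,4,4,4,4](0) P2=[0,6,3,0,5,6](0)
Move 5: P2 pit2 -> P1=[0,0,4,4,4,4](0) P2=[0,6,0,1,6,7](0)

Answer: 0 0 4 4 4 4 0 0 6 0 1 6 7 0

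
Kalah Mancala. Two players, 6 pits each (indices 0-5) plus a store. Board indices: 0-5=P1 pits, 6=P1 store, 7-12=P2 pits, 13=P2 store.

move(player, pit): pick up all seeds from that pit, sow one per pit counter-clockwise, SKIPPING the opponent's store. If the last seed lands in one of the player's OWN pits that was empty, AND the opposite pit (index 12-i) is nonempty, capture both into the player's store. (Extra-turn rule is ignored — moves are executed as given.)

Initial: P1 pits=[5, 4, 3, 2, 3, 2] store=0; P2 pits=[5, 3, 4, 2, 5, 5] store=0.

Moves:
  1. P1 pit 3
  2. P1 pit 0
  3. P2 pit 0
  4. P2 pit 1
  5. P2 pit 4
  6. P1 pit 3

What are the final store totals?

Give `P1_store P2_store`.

Answer: 0 1

Derivation:
Move 1: P1 pit3 -> P1=[5,4,3,0,4,3](0) P2=[5,3,4,2,5,5](0)
Move 2: P1 pit0 -> P1=[0,5,4,1,5,4](0) P2=[5,3,4,2,5,5](0)
Move 3: P2 pit0 -> P1=[0,5,4,1,5,4](0) P2=[0,4,5,3,6,6](0)
Move 4: P2 pit1 -> P1=[0,5,4,1,5,4](0) P2=[0,0,6,4,7,7](0)
Move 5: P2 pit4 -> P1=[1,6,5,2,6,4](0) P2=[0,0,6,4,0,8](1)
Move 6: P1 pit3 -> P1=[1,6,5,0,7,5](0) P2=[0,0,6,4,0,8](1)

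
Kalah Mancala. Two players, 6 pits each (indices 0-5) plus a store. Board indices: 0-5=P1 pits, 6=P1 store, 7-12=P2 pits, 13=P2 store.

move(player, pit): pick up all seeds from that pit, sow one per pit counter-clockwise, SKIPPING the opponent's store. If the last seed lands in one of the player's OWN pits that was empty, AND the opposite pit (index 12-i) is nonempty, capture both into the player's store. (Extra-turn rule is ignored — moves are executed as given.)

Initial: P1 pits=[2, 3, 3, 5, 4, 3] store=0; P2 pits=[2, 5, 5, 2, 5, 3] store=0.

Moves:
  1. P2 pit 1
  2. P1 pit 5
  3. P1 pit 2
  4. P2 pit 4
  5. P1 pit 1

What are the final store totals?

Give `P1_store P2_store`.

Answer: 5 2

Derivation:
Move 1: P2 pit1 -> P1=[2,3,3,5,4,3](0) P2=[2,0,6,3,6,4](1)
Move 2: P1 pit5 -> P1=[2,3,3,5,4,0](1) P2=[3,1,6,3,6,4](1)
Move 3: P1 pit2 -> P1=[2,3,0,6,5,0](5) P2=[0,1,6,3,6,4](1)
Move 4: P2 pit4 -> P1=[3,4,1,7,5,0](5) P2=[0,1,6,3,0,5](2)
Move 5: P1 pit1 -> P1=[3,0,2,8,6,1](5) P2=[0,1,6,3,0,5](2)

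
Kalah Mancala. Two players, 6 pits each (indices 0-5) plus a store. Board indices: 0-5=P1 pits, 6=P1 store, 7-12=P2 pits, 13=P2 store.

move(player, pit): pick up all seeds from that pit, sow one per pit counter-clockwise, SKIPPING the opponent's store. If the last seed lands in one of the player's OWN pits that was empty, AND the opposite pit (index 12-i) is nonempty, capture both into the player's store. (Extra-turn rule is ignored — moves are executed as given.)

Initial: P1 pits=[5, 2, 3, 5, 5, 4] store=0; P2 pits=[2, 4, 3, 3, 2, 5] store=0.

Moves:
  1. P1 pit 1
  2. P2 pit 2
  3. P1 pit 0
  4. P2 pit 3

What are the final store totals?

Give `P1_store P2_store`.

Move 1: P1 pit1 -> P1=[5,0,4,6,5,4](0) P2=[2,4,3,3,2,5](0)
Move 2: P2 pit2 -> P1=[5,0,4,6,5,4](0) P2=[2,4,0,4,3,6](0)
Move 3: P1 pit0 -> P1=[0,1,5,7,6,5](0) P2=[2,4,0,4,3,6](0)
Move 4: P2 pit3 -> P1=[1,1,5,7,6,5](0) P2=[2,4,0,0,4,7](1)

Answer: 0 1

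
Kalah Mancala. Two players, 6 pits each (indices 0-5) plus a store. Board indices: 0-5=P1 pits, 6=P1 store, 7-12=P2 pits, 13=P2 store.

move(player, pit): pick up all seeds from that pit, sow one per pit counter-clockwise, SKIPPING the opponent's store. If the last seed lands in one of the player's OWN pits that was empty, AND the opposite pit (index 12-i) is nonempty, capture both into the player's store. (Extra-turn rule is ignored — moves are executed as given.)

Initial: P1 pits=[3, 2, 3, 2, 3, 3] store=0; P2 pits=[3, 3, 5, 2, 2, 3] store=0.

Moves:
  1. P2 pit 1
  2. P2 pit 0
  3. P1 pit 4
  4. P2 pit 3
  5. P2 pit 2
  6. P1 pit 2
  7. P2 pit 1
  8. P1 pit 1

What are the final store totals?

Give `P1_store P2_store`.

Move 1: P2 pit1 -> P1=[3,2,3,2,3,3](0) P2=[3,0,6,3,3,3](0)
Move 2: P2 pit0 -> P1=[3,2,3,2,3,3](0) P2=[0,1,7,4,3,3](0)
Move 3: P1 pit4 -> P1=[3,2,3,2,0,4](1) P2=[1,1,7,4,3,3](0)
Move 4: P2 pit3 -> P1=[4,2,3,2,0,4](1) P2=[1,1,7,0,4,4](1)
Move 5: P2 pit2 -> P1=[5,3,4,2,0,4](1) P2=[1,1,0,1,5,5](2)
Move 6: P1 pit2 -> P1=[5,3,0,3,1,5](2) P2=[1,1,0,1,5,5](2)
Move 7: P2 pit1 -> P1=[5,3,0,0,1,5](2) P2=[1,0,0,1,5,5](6)
Move 8: P1 pit1 -> P1=[5,0,1,1,2,5](2) P2=[1,0,0,1,5,5](6)

Answer: 2 6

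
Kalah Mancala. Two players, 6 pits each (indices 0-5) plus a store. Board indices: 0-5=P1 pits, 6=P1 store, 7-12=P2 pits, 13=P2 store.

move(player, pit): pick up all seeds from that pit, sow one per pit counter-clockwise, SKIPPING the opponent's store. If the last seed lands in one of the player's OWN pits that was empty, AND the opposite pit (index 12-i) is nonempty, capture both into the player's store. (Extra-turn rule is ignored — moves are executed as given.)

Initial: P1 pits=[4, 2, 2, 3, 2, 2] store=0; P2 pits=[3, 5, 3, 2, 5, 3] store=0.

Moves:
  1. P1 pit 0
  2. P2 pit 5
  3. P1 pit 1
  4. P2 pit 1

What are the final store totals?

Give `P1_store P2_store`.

Answer: 0 2

Derivation:
Move 1: P1 pit0 -> P1=[0,3,3,4,3,2](0) P2=[3,5,3,2,5,3](0)
Move 2: P2 pit5 -> P1=[1,4,3,4,3,2](0) P2=[3,5,3,2,5,0](1)
Move 3: P1 pit1 -> P1=[1,0,4,5,4,3](0) P2=[3,5,3,2,5,0](1)
Move 4: P2 pit1 -> P1=[1,0,4,5,4,3](0) P2=[3,0,4,3,6,1](2)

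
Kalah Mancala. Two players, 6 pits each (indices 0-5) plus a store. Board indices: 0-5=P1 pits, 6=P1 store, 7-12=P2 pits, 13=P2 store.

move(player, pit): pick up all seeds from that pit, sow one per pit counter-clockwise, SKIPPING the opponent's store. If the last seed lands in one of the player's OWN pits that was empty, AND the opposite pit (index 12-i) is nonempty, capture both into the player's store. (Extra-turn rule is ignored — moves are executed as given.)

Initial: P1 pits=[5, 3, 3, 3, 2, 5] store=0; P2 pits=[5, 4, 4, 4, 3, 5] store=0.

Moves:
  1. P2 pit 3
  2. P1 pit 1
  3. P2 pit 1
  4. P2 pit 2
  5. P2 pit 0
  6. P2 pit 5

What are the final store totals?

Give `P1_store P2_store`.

Answer: 0 3

Derivation:
Move 1: P2 pit3 -> P1=[6,3,3,3,2,5](0) P2=[5,4,4,0,4,6](1)
Move 2: P1 pit1 -> P1=[6,0,4,4,3,5](0) P2=[5,4,4,0,4,6](1)
Move 3: P2 pit1 -> P1=[6,0,4,4,3,5](0) P2=[5,0,5,1,5,7](1)
Move 4: P2 pit2 -> P1=[7,0,4,4,3,5](0) P2=[5,0,0,2,6,8](2)
Move 5: P2 pit0 -> P1=[7,0,4,4,3,5](0) P2=[0,1,1,3,7,9](2)
Move 6: P2 pit5 -> P1=[8,1,5,5,4,6](0) P2=[1,2,1,3,7,0](3)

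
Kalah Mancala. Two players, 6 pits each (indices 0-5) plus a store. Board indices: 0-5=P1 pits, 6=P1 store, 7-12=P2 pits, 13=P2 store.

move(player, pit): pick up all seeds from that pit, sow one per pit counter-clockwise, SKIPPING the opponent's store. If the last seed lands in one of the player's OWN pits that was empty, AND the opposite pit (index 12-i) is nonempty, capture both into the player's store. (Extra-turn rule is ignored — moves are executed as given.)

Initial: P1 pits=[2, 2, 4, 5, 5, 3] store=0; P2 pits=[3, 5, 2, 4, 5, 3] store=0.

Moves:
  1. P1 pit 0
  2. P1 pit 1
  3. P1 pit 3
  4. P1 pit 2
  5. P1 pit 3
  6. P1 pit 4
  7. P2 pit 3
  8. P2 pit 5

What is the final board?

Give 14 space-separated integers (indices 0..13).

Move 1: P1 pit0 -> P1=[0,3,5,5,5,3](0) P2=[3,5,2,4,5,3](0)
Move 2: P1 pit1 -> P1=[0,0,6,6,6,3](0) P2=[3,5,2,4,5,3](0)
Move 3: P1 pit3 -> P1=[0,0,6,0,7,4](1) P2=[4,6,3,4,5,3](0)
Move 4: P1 pit2 -> P1=[0,0,0,1,8,5](2) P2=[5,7,3,4,5,3](0)
Move 5: P1 pit3 -> P1=[0,0,0,0,9,5](2) P2=[5,7,3,4,5,3](0)
Move 6: P1 pit4 -> P1=[0,0,0,0,0,6](8) P2=[6,8,4,5,6,0](0)
Move 7: P2 pit3 -> P1=[1,1,0,0,0,6](8) P2=[6,8,4,0,7,1](1)
Move 8: P2 pit5 -> P1=[1,1,0,0,0,6](8) P2=[6,8,4,0,7,0](2)

Answer: 1 1 0 0 0 6 8 6 8 4 0 7 0 2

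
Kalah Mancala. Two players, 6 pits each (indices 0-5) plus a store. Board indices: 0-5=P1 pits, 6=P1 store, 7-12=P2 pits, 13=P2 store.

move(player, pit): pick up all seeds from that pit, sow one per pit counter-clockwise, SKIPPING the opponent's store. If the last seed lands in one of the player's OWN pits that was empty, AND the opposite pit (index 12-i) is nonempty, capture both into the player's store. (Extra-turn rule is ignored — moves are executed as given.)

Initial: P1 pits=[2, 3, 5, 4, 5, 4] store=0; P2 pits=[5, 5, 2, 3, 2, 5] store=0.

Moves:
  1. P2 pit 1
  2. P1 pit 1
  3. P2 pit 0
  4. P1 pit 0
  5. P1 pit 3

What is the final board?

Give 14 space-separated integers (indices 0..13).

Move 1: P2 pit1 -> P1=[2,3,5,4,5,4](0) P2=[5,0,3,4,3,6](1)
Move 2: P1 pit1 -> P1=[2,0,6,5,6,4](0) P2=[5,0,3,4,3,6](1)
Move 3: P2 pit0 -> P1=[2,0,6,5,6,4](0) P2=[0,1,4,5,4,7](1)
Move 4: P1 pit0 -> P1=[0,1,7,5,6,4](0) P2=[0,1,4,5,4,7](1)
Move 5: P1 pit3 -> P1=[0,1,7,0,7,5](1) P2=[1,2,4,5,4,7](1)

Answer: 0 1 7 0 7 5 1 1 2 4 5 4 7 1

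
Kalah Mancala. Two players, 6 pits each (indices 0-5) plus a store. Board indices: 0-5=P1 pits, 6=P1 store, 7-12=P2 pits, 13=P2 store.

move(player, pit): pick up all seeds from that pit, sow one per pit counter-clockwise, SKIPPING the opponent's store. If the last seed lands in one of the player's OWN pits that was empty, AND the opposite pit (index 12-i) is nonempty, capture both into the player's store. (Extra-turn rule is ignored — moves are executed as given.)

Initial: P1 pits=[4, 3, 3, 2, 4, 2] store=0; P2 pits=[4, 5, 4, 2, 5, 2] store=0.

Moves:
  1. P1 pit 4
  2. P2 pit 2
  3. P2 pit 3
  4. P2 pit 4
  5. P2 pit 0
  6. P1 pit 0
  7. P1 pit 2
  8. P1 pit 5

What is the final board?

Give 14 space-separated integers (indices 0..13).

Move 1: P1 pit4 -> P1=[4,3,3,2,0,3](1) P2=[5,6,4,2,5,2](0)
Move 2: P2 pit2 -> P1=[4,3,3,2,0,3](1) P2=[5,6,0,3,6,3](1)
Move 3: P2 pit3 -> P1=[4,3,3,2,0,3](1) P2=[5,6,0,0,7,4](2)
Move 4: P2 pit4 -> P1=[5,4,4,3,1,3](1) P2=[5,6,0,0,0,5](3)
Move 5: P2 pit0 -> P1=[5,4,4,3,1,3](1) P2=[0,7,1,1,1,6](3)
Move 6: P1 pit0 -> P1=[0,5,5,4,2,4](1) P2=[0,7,1,1,1,6](3)
Move 7: P1 pit2 -> P1=[0,5,0,5,3,5](2) P2=[1,7,1,1,1,6](3)
Move 8: P1 pit5 -> P1=[0,5,0,5,3,0](3) P2=[2,8,2,2,1,6](3)

Answer: 0 5 0 5 3 0 3 2 8 2 2 1 6 3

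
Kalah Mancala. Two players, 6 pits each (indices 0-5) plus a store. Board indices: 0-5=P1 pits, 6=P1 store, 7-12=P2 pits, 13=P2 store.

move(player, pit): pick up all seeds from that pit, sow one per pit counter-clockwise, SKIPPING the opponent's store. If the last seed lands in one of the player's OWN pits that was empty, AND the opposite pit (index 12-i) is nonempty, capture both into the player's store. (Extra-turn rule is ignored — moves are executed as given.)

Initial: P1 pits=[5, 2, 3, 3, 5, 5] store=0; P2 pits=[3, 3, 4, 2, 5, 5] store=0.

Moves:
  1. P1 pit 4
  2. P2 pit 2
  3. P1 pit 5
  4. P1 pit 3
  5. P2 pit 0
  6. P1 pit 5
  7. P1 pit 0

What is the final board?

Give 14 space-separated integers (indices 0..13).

Answer: 0 3 4 1 2 1 5 0 6 2 5 8 7 1

Derivation:
Move 1: P1 pit4 -> P1=[5,2,3,3,0,6](1) P2=[4,4,5,2,5,5](0)
Move 2: P2 pit2 -> P1=[6,2,3,3,0,6](1) P2=[4,4,0,3,6,6](1)
Move 3: P1 pit5 -> P1=[6,2,3,3,0,0](2) P2=[5,5,1,4,7,6](1)
Move 4: P1 pit3 -> P1=[6,2,3,0,1,1](3) P2=[5,5,1,4,7,6](1)
Move 5: P2 pit0 -> P1=[6,2,3,0,1,1](3) P2=[0,6,2,5,8,7](1)
Move 6: P1 pit5 -> P1=[6,2,3,0,1,0](4) P2=[0,6,2,5,8,7](1)
Move 7: P1 pit0 -> P1=[0,3,4,1,2,1](5) P2=[0,6,2,5,8,7](1)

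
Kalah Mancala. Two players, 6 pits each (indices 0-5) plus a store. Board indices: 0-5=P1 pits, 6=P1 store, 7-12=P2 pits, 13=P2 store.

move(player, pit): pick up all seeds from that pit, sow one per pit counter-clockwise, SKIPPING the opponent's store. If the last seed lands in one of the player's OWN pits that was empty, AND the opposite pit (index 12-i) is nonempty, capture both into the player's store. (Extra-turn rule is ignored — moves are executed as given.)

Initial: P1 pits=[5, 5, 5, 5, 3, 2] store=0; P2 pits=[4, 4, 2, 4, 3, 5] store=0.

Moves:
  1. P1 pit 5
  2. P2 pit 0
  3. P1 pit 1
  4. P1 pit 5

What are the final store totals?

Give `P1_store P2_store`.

Answer: 3 0

Derivation:
Move 1: P1 pit5 -> P1=[5,5,5,5,3,0](1) P2=[5,4,2,4,3,5](0)
Move 2: P2 pit0 -> P1=[5,5,5,5,3,0](1) P2=[0,5,3,5,4,6](0)
Move 3: P1 pit1 -> P1=[5,0,6,6,4,1](2) P2=[0,5,3,5,4,6](0)
Move 4: P1 pit5 -> P1=[5,0,6,6,4,0](3) P2=[0,5,3,5,4,6](0)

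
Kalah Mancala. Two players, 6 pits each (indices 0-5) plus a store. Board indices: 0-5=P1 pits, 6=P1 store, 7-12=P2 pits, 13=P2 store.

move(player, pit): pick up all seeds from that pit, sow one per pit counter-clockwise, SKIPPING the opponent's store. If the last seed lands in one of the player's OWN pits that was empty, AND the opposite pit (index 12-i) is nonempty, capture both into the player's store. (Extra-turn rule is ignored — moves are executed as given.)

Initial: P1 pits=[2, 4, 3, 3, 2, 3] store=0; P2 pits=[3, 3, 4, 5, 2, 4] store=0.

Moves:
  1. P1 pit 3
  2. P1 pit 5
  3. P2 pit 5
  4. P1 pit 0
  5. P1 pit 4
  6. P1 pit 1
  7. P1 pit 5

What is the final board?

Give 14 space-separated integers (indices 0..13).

Move 1: P1 pit3 -> P1=[2,4,3,0,3,4](1) P2=[3,3,4,5,2,4](0)
Move 2: P1 pit5 -> P1=[2,4,3,0,3,0](2) P2=[4,4,5,5,2,4](0)
Move 3: P2 pit5 -> P1=[3,5,4,0,3,0](2) P2=[4,4,5,5,2,0](1)
Move 4: P1 pit0 -> P1=[0,6,5,0,3,0](8) P2=[4,4,0,5,2,0](1)
Move 5: P1 pit4 -> P1=[0,6,5,0,0,1](9) P2=[5,4,0,5,2,0](1)
Move 6: P1 pit1 -> P1=[0,0,6,1,1,2](10) P2=[6,4,0,5,2,0](1)
Move 7: P1 pit5 -> P1=[0,0,6,1,1,0](11) P2=[7,4,0,5,2,0](1)

Answer: 0 0 6 1 1 0 11 7 4 0 5 2 0 1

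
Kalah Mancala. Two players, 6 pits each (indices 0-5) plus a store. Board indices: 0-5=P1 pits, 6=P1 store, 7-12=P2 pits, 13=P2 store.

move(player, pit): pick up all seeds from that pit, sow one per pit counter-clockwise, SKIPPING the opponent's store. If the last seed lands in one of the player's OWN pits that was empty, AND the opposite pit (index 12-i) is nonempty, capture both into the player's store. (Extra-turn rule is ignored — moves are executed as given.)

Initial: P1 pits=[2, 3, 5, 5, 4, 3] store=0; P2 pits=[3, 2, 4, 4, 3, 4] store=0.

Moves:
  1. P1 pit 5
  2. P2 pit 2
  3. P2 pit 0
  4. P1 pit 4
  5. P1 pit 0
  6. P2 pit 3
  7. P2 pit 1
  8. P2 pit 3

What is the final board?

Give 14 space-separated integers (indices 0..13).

Move 1: P1 pit5 -> P1=[2,3,5,5,4,0](1) P2=[4,3,4,4,3,4](0)
Move 2: P2 pit2 -> P1=[2,3,5,5,4,0](1) P2=[4,3,0,5,4,5](1)
Move 3: P2 pit0 -> P1=[2,3,5,5,4,0](1) P2=[0,4,1,6,5,5](1)
Move 4: P1 pit4 -> P1=[2,3,5,5,0,1](2) P2=[1,5,1,6,5,5](1)
Move 5: P1 pit0 -> P1=[0,4,6,5,0,1](2) P2=[1,5,1,6,5,5](1)
Move 6: P2 pit3 -> P1=[1,5,7,5,0,1](2) P2=[1,5,1,0,6,6](2)
Move 7: P2 pit1 -> P1=[1,5,7,5,0,1](2) P2=[1,0,2,1,7,7](3)
Move 8: P2 pit3 -> P1=[1,5,7,5,0,1](2) P2=[1,0,2,0,8,7](3)

Answer: 1 5 7 5 0 1 2 1 0 2 0 8 7 3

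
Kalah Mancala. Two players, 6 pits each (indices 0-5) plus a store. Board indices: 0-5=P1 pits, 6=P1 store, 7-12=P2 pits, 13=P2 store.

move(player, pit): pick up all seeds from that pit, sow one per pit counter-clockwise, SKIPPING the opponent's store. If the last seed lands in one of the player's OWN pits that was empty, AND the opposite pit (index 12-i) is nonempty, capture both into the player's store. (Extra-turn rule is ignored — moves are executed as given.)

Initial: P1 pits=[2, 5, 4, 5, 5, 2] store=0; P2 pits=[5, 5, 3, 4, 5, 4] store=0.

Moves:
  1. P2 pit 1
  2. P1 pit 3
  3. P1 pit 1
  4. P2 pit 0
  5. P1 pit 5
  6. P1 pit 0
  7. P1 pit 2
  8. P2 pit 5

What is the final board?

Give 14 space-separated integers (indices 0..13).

Move 1: P2 pit1 -> P1=[2,5,4,5,5,2](0) P2=[5,0,4,5,6,5](1)
Move 2: P1 pit3 -> P1=[2,5,4,0,6,3](1) P2=[6,1,4,5,6,5](1)
Move 3: P1 pit1 -> P1=[2,0,5,1,7,4](2) P2=[6,1,4,5,6,5](1)
Move 4: P2 pit0 -> P1=[2,0,5,1,7,4](2) P2=[0,2,5,6,7,6](2)
Move 5: P1 pit5 -> P1=[2,0,5,1,7,0](3) P2=[1,3,6,6,7,6](2)
Move 6: P1 pit0 -> P1=[0,1,6,1,7,0](3) P2=[1,3,6,6,7,6](2)
Move 7: P1 pit2 -> P1=[0,1,0,2,8,1](4) P2=[2,4,6,6,7,6](2)
Move 8: P2 pit5 -> P1=[1,2,1,3,9,1](4) P2=[2,4,6,6,7,0](3)

Answer: 1 2 1 3 9 1 4 2 4 6 6 7 0 3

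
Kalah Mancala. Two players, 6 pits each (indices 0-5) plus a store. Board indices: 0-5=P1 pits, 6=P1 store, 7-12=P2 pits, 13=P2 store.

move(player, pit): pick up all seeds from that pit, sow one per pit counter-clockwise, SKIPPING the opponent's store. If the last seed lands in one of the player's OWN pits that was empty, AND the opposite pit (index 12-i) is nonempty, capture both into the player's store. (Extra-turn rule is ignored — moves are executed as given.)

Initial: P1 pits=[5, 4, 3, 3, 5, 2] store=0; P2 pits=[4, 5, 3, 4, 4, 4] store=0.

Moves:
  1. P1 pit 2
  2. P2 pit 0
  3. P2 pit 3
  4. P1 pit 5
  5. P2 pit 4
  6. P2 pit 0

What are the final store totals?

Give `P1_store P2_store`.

Answer: 1 2

Derivation:
Move 1: P1 pit2 -> P1=[5,4,0,4,6,3](0) P2=[4,5,3,4,4,4](0)
Move 2: P2 pit0 -> P1=[5,4,0,4,6,3](0) P2=[0,6,4,5,5,4](0)
Move 3: P2 pit3 -> P1=[6,5,0,4,6,3](0) P2=[0,6,4,0,6,5](1)
Move 4: P1 pit5 -> P1=[6,5,0,4,6,0](1) P2=[1,7,4,0,6,5](1)
Move 5: P2 pit4 -> P1=[7,6,1,5,6,0](1) P2=[1,7,4,0,0,6](2)
Move 6: P2 pit0 -> P1=[7,6,1,5,6,0](1) P2=[0,8,4,0,0,6](2)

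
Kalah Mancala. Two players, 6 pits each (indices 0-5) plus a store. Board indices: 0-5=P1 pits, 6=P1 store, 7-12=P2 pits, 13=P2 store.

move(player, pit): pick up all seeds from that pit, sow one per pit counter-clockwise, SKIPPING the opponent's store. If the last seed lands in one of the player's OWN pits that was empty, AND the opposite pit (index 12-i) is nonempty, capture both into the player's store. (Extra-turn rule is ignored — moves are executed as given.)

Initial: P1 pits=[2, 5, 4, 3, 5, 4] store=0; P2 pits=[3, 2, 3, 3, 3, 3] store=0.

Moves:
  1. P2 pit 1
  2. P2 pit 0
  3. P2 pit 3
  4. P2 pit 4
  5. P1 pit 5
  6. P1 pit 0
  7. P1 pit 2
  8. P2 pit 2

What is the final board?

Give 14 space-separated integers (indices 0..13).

Answer: 1 9 0 5 7 1 2 2 2 0 1 1 6 3

Derivation:
Move 1: P2 pit1 -> P1=[2,5,4,3,5,4](0) P2=[3,0,4,4,3,3](0)
Move 2: P2 pit0 -> P1=[2,5,4,3,5,4](0) P2=[0,1,5,5,3,3](0)
Move 3: P2 pit3 -> P1=[3,6,4,3,5,4](0) P2=[0,1,5,0,4,4](1)
Move 4: P2 pit4 -> P1=[4,7,4,3,5,4](0) P2=[0,1,5,0,0,5](2)
Move 5: P1 pit5 -> P1=[4,7,4,3,5,0](1) P2=[1,2,6,0,0,5](2)
Move 6: P1 pit0 -> P1=[0,8,5,4,6,0](1) P2=[1,2,6,0,0,5](2)
Move 7: P1 pit2 -> P1=[0,8,0,5,7,1](2) P2=[2,2,6,0,0,5](2)
Move 8: P2 pit2 -> P1=[1,9,0,5,7,1](2) P2=[2,2,0,1,1,6](3)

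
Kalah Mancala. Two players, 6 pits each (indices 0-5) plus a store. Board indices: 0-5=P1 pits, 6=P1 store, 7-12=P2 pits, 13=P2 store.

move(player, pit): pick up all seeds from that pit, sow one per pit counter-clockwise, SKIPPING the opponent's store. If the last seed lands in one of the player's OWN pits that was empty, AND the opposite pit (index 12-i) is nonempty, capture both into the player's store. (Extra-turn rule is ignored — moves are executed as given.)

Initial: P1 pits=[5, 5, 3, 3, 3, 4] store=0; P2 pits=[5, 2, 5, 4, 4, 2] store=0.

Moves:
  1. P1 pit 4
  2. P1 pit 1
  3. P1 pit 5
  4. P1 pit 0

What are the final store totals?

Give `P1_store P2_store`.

Answer: 11 0

Derivation:
Move 1: P1 pit4 -> P1=[5,5,3,3,0,5](1) P2=[6,2,5,4,4,2](0)
Move 2: P1 pit1 -> P1=[5,0,4,4,1,6](2) P2=[6,2,5,4,4,2](0)
Move 3: P1 pit5 -> P1=[5,0,4,4,1,0](3) P2=[7,3,6,5,5,2](0)
Move 4: P1 pit0 -> P1=[0,1,5,5,2,0](11) P2=[0,3,6,5,5,2](0)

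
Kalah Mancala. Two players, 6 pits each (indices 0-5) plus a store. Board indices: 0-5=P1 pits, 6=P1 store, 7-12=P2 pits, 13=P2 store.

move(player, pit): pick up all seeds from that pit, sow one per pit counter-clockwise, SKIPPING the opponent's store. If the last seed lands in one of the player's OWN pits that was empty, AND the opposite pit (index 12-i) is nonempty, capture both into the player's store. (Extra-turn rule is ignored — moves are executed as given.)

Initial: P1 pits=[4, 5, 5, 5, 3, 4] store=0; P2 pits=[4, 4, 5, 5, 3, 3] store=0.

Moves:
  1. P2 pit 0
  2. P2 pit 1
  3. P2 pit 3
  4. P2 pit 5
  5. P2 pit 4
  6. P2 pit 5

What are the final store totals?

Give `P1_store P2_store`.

Move 1: P2 pit0 -> P1=[4,5,5,5,3,4](0) P2=[0,5,6,6,4,3](0)
Move 2: P2 pit1 -> P1=[4,5,5,5,3,4](0) P2=[0,0,7,7,5,4](1)
Move 3: P2 pit3 -> P1=[5,6,6,6,3,4](0) P2=[0,0,7,0,6,5](2)
Move 4: P2 pit5 -> P1=[6,7,7,7,3,4](0) P2=[0,0,7,0,6,0](3)
Move 5: P2 pit4 -> P1=[7,8,8,8,3,4](0) P2=[0,0,7,0,0,1](4)
Move 6: P2 pit5 -> P1=[7,8,8,8,3,4](0) P2=[0,0,7,0,0,0](5)

Answer: 0 5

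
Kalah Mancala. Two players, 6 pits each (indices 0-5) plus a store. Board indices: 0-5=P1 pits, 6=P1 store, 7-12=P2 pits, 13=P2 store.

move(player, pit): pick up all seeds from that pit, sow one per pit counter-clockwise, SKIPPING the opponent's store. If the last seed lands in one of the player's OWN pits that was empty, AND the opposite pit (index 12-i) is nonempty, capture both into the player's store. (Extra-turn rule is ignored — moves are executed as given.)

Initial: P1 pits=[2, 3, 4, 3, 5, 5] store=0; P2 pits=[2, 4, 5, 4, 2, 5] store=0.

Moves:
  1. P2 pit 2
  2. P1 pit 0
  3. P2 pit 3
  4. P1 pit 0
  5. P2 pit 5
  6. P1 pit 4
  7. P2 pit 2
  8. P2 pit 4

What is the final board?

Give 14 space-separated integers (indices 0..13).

Move 1: P2 pit2 -> P1=[3,3,4,3,5,5](0) P2=[2,4,0,5,3,6](1)
Move 2: P1 pit0 -> P1=[0,4,5,4,5,5](0) P2=[2,4,0,5,3,6](1)
Move 3: P2 pit3 -> P1=[1,5,5,4,5,5](0) P2=[2,4,0,0,4,7](2)
Move 4: P1 pit0 -> P1=[0,6,5,4,5,5](0) P2=[2,4,0,0,4,7](2)
Move 5: P2 pit5 -> P1=[1,7,6,5,6,6](0) P2=[2,4,0,0,4,0](3)
Move 6: P1 pit4 -> P1=[1,7,6,5,0,7](1) P2=[3,5,1,1,4,0](3)
Move 7: P2 pit2 -> P1=[1,7,6,5,0,7](1) P2=[3,5,0,2,4,0](3)
Move 8: P2 pit4 -> P1=[2,8,6,5,0,7](1) P2=[3,5,0,2,0,1](4)

Answer: 2 8 6 5 0 7 1 3 5 0 2 0 1 4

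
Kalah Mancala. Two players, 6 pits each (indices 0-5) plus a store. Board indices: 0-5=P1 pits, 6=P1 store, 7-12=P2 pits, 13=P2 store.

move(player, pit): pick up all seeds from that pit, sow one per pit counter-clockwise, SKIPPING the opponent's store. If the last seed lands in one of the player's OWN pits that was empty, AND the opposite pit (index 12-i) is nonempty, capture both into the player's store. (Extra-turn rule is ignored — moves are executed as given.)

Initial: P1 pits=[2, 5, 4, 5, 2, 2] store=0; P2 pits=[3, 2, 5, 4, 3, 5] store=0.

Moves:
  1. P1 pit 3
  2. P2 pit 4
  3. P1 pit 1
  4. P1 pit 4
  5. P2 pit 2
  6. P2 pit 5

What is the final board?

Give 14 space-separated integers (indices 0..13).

Answer: 5 1 6 2 1 6 3 5 4 0 5 1 0 3

Derivation:
Move 1: P1 pit3 -> P1=[2,5,4,0,3,3](1) P2=[4,3,5,4,3,5](0)
Move 2: P2 pit4 -> P1=[3,5,4,0,3,3](1) P2=[4,3,5,4,0,6](1)
Move 3: P1 pit1 -> P1=[3,0,5,1,4,4](2) P2=[4,3,5,4,0,6](1)
Move 4: P1 pit4 -> P1=[3,0,5,1,0,5](3) P2=[5,4,5,4,0,6](1)
Move 5: P2 pit2 -> P1=[4,0,5,1,0,5](3) P2=[5,4,0,5,1,7](2)
Move 6: P2 pit5 -> P1=[5,1,6,2,1,6](3) P2=[5,4,0,5,1,0](3)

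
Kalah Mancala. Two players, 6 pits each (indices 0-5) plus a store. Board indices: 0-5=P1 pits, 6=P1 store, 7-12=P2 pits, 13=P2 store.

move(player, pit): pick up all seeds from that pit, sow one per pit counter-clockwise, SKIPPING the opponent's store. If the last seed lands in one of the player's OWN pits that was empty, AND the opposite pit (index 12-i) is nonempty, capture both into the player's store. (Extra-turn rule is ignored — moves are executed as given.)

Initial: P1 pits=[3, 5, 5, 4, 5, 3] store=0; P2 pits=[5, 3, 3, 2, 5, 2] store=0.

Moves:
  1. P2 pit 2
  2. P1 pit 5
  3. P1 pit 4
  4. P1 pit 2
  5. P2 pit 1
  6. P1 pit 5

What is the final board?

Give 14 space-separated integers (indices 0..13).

Move 1: P2 pit2 -> P1=[3,5,5,4,5,3](0) P2=[5,3,0,3,6,3](0)
Move 2: P1 pit5 -> P1=[3,5,5,4,5,0](1) P2=[6,4,0,3,6,3](0)
Move 3: P1 pit4 -> P1=[3,5,5,4,0,1](2) P2=[7,5,1,3,6,3](0)
Move 4: P1 pit2 -> P1=[3,5,0,5,1,2](3) P2=[8,5,1,3,6,3](0)
Move 5: P2 pit1 -> P1=[3,5,0,5,1,2](3) P2=[8,0,2,4,7,4](1)
Move 6: P1 pit5 -> P1=[3,5,0,5,1,0](4) P2=[9,0,2,4,7,4](1)

Answer: 3 5 0 5 1 0 4 9 0 2 4 7 4 1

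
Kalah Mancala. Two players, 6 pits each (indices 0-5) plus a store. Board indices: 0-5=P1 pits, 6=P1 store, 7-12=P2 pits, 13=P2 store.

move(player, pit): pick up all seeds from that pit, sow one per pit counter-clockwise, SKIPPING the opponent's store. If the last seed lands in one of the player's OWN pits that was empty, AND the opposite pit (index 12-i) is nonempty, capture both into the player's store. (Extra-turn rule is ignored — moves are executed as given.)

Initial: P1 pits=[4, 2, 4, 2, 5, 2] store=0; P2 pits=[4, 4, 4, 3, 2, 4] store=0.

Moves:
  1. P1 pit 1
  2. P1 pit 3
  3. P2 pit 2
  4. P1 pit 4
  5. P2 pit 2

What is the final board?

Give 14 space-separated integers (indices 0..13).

Move 1: P1 pit1 -> P1=[4,0,5,3,5,2](0) P2=[4,4,4,3,2,4](0)
Move 2: P1 pit3 -> P1=[4,0,5,0,6,3](1) P2=[4,4,4,3,2,4](0)
Move 3: P2 pit2 -> P1=[4,0,5,0,6,3](1) P2=[4,4,0,4,3,5](1)
Move 4: P1 pit4 -> P1=[4,0,5,0,0,4](2) P2=[5,5,1,5,3,5](1)
Move 5: P2 pit2 -> P1=[4,0,5,0,0,4](2) P2=[5,5,0,6,3,5](1)

Answer: 4 0 5 0 0 4 2 5 5 0 6 3 5 1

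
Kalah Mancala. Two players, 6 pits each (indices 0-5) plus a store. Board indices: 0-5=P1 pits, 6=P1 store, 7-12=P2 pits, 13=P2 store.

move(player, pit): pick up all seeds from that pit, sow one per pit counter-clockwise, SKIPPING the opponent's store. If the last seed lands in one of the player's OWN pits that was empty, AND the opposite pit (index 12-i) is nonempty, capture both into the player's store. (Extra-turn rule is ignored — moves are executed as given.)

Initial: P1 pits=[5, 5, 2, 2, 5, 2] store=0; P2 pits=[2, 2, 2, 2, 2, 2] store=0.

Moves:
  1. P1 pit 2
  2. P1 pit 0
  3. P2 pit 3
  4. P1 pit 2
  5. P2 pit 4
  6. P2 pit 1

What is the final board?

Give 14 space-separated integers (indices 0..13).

Answer: 1 6 0 5 7 3 0 2 0 3 1 0 4 1

Derivation:
Move 1: P1 pit2 -> P1=[5,5,0,3,6,2](0) P2=[2,2,2,2,2,2](0)
Move 2: P1 pit0 -> P1=[0,6,1,4,7,3](0) P2=[2,2,2,2,2,2](0)
Move 3: P2 pit3 -> P1=[0,6,1,4,7,3](0) P2=[2,2,2,0,3,3](0)
Move 4: P1 pit2 -> P1=[0,6,0,5,7,3](0) P2=[2,2,2,0,3,3](0)
Move 5: P2 pit4 -> P1=[1,6,0,5,7,3](0) P2=[2,2,2,0,0,4](1)
Move 6: P2 pit1 -> P1=[1,6,0,5,7,3](0) P2=[2,0,3,1,0,4](1)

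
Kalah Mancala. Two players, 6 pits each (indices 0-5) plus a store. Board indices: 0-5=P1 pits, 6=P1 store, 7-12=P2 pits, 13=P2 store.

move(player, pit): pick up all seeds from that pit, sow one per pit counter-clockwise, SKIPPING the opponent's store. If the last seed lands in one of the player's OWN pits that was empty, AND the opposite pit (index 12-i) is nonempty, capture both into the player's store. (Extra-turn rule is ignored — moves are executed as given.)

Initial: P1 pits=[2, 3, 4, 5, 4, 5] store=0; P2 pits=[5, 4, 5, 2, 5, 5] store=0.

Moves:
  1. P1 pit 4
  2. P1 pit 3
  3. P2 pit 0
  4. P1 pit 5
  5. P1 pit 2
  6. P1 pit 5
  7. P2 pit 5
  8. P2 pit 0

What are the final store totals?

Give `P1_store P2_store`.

Move 1: P1 pit4 -> P1=[2,3,4,5,0,6](1) P2=[6,5,5,2,5,5](0)
Move 2: P1 pit3 -> P1=[2,3,4,0,1,7](2) P2=[7,6,5,2,5,5](0)
Move 3: P2 pit0 -> P1=[3,3,4,0,1,7](2) P2=[0,7,6,3,6,6](1)
Move 4: P1 pit5 -> P1=[3,3,4,0,1,0](3) P2=[1,8,7,4,7,7](1)
Move 5: P1 pit2 -> P1=[3,3,0,1,2,1](4) P2=[1,8,7,4,7,7](1)
Move 6: P1 pit5 -> P1=[3,3,0,1,2,0](5) P2=[1,8,7,4,7,7](1)
Move 7: P2 pit5 -> P1=[4,4,1,2,3,1](5) P2=[1,8,7,4,7,0](2)
Move 8: P2 pit0 -> P1=[4,4,1,2,3,1](5) P2=[0,9,7,4,7,0](2)

Answer: 5 2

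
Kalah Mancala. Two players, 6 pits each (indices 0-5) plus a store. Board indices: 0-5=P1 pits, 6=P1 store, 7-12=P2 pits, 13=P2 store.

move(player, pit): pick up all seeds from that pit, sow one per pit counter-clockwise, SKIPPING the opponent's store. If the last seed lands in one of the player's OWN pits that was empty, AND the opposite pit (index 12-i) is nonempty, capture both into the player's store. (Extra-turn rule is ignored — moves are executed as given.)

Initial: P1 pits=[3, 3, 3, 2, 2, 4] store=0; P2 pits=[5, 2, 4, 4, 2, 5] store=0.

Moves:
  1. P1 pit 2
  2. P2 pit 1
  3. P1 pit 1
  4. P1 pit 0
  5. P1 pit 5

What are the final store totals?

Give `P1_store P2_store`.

Answer: 1 0

Derivation:
Move 1: P1 pit2 -> P1=[3,3,0,3,3,5](0) P2=[5,2,4,4,2,5](0)
Move 2: P2 pit1 -> P1=[3,3,0,3,3,5](0) P2=[5,0,5,5,2,5](0)
Move 3: P1 pit1 -> P1=[3,0,1,4,4,5](0) P2=[5,0,5,5,2,5](0)
Move 4: P1 pit0 -> P1=[0,1,2,5,4,5](0) P2=[5,0,5,5,2,5](0)
Move 5: P1 pit5 -> P1=[0,1,2,5,4,0](1) P2=[6,1,6,6,2,5](0)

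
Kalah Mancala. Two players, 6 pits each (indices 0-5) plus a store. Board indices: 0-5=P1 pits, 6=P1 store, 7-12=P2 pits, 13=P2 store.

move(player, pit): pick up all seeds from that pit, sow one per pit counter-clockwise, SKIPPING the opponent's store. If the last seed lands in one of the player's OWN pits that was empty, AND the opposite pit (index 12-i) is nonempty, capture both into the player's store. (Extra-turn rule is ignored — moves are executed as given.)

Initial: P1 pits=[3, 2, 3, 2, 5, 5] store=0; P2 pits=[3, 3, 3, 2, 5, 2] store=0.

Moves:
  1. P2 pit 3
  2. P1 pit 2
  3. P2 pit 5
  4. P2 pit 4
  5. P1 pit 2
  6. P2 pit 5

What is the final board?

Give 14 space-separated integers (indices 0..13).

Answer: 5 4 0 5 6 6 0 3 3 3 0 0 0 3

Derivation:
Move 1: P2 pit3 -> P1=[3,2,3,2,5,5](0) P2=[3,3,3,0,6,3](0)
Move 2: P1 pit2 -> P1=[3,2,0,3,6,6](0) P2=[3,3,3,0,6,3](0)
Move 3: P2 pit5 -> P1=[4,3,0,3,6,6](0) P2=[3,3,3,0,6,0](1)
Move 4: P2 pit4 -> P1=[5,4,1,4,6,6](0) P2=[3,3,3,0,0,1](2)
Move 5: P1 pit2 -> P1=[5,4,0,5,6,6](0) P2=[3,3,3,0,0,1](2)
Move 6: P2 pit5 -> P1=[5,4,0,5,6,6](0) P2=[3,3,3,0,0,0](3)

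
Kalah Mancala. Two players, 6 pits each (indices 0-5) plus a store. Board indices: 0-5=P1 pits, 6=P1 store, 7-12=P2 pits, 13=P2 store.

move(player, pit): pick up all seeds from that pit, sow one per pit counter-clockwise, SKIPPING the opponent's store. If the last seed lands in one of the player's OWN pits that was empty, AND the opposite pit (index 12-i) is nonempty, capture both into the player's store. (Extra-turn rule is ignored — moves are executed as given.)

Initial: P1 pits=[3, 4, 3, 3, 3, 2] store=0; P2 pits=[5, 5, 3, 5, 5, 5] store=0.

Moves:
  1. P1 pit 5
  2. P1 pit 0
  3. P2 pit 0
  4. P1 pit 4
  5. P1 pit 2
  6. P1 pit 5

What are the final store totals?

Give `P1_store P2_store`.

Answer: 4 1

Derivation:
Move 1: P1 pit5 -> P1=[3,4,3,3,3,0](1) P2=[6,5,3,5,5,5](0)
Move 2: P1 pit0 -> P1=[0,5,4,4,3,0](1) P2=[6,5,3,5,5,5](0)
Move 3: P2 pit0 -> P1=[0,5,4,4,3,0](1) P2=[0,6,4,6,6,6](1)
Move 4: P1 pit4 -> P1=[0,5,4,4,0,1](2) P2=[1,6,4,6,6,6](1)
Move 5: P1 pit2 -> P1=[0,5,0,5,1,2](3) P2=[1,6,4,6,6,6](1)
Move 6: P1 pit5 -> P1=[0,5,0,5,1,0](4) P2=[2,6,4,6,6,6](1)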